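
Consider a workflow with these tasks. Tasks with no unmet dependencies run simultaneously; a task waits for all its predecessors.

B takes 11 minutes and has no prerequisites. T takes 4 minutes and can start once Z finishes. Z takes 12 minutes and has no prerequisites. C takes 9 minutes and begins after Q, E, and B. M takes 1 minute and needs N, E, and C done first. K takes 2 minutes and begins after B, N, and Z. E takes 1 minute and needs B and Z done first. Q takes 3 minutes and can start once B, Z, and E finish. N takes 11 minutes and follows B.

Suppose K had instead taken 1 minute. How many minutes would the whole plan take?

Baseline: Z→E→Q→C→M = 12+1+3+9+1 = 26 → 26 minutes.
The longest path through K is only 24 minutes, so K has float 2.
No other chain overtakes it, so the finish is 26 minutes.

26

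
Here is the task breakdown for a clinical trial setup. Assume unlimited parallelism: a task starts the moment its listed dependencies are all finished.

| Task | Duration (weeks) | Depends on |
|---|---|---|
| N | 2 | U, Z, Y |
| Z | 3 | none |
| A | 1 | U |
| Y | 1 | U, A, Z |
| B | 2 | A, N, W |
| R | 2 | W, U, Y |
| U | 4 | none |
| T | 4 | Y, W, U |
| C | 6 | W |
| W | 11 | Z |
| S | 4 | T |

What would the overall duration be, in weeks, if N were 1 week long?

22

Actual critical path: Z→W→T→S = 3+11+4+4 = 22 ⇒ 22 weeks.
N is off the critical path — its longest chain is 10 weeks, giving 12 of slack.
No other chain overtakes it, so the finish is 22 weeks.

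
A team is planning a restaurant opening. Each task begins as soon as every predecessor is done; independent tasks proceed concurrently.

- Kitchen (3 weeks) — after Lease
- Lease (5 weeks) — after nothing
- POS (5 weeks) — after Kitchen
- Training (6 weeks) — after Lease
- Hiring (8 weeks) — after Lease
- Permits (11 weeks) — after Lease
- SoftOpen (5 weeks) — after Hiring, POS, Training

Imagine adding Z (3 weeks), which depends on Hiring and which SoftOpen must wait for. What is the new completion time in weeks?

21

Originally the project takes 18 weeks.
With Z inserted, SoftOpen now waits for max(Hiring, POS, Training, Z).
New critical path: Lease→Hiring→Z→SoftOpen = 5+8+3+5 = 21 ⇒ 21 weeks.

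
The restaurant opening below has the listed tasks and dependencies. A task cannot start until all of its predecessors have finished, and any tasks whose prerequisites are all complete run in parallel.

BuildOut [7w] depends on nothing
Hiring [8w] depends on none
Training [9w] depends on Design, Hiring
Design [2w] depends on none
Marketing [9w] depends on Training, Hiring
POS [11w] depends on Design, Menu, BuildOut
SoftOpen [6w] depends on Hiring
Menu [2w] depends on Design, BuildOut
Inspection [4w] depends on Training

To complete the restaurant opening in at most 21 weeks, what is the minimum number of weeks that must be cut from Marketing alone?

5

Current finish: 26 weeks; target: 21.
Marketing is on every critical path, so each week cut from Marketing cuts the finish by one (this holds down to a finish of 21).
Need 26 − 21 = 5 weeks off Marketing → Marketing becomes 4 weeks, finish becomes 21.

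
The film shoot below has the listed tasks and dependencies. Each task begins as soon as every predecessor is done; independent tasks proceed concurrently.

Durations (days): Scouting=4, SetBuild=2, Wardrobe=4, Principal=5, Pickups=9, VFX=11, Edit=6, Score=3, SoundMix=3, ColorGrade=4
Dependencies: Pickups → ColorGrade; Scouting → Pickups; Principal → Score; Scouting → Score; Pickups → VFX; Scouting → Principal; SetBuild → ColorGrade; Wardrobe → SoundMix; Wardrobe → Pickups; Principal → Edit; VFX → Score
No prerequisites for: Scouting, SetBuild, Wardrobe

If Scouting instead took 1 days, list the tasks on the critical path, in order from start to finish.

Wardrobe, Pickups, VFX, Score

As given, the longest chain is Scouting→Pickups→VFX→Score = 4+9+11+3 = 27, so the finish is 27 days.
Scouting lies on that path, so at 1 day the path becomes 24 days.
New critical path: Wardrobe→Pickups→VFX→Score = 4+9+11+3 = 27 ⇒ 27 days.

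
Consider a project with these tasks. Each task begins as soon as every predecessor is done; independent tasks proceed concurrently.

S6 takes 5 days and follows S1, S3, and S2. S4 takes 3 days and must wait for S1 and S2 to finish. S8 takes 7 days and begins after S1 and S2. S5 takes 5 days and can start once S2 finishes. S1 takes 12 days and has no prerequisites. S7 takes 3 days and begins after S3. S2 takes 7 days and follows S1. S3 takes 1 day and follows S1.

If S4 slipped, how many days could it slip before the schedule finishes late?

S1→S2→S8 = 12+7+7 = 26 sets the makespan at 26 days.
S4 finishes as early as 22 and must finish by 26.
Slack of S4 = 23 − 19 = 4 days.

4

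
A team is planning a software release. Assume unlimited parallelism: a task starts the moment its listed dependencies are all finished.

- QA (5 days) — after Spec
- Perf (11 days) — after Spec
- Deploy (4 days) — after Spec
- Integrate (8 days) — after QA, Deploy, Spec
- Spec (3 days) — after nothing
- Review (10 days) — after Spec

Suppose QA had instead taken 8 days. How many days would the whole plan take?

The binding path is Spec→QA→Integrate = 3+5+8 = 16; finish at 16 days.
QA is on the critical path; changing it to 8 makes that path 19 days.
No other chain overtakes it, so the finish is 19 days.

19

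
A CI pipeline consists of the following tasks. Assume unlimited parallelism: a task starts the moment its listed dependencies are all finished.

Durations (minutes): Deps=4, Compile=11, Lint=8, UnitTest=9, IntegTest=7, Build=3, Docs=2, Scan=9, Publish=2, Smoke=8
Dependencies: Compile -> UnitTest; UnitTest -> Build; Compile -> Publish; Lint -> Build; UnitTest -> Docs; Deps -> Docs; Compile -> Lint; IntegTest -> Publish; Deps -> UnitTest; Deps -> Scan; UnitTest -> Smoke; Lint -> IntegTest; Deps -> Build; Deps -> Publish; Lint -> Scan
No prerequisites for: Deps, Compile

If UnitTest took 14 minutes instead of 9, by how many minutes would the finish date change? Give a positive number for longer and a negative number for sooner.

5

Critical path before the change: Compile→UnitTest→Smoke = 11+9+8 = 28 giving 28 minutes.
Since UnitTest is critical, the +5 change carries straight to that chain (now 33 minutes).
No other chain overtakes it, so the finish is 33 minutes.
Change in finish: 33 − 28 = +5 minutes.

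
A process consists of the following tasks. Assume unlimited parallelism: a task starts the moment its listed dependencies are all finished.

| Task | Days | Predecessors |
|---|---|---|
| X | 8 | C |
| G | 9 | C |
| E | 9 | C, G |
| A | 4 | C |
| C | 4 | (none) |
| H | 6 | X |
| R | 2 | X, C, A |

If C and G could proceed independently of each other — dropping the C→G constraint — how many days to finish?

18

Original critical path: C→G→E = 4+9+9 = 22 ⇒ 22 days.
Without C→G, G's earliest start moves from 4 to 0.
New critical path: C→X→H = 4+8+6 = 18 ⇒ 18 days.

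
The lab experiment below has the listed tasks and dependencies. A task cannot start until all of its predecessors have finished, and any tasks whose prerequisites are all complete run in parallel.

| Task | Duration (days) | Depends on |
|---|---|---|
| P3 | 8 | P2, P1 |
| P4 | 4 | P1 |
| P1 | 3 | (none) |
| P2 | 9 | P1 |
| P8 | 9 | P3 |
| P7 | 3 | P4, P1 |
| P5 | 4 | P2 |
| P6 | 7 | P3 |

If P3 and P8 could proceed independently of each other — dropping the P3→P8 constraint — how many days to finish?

27

Original critical path: P1→P2→P3→P8 = 3+9+8+9 = 29 ⇒ 29 days.
Without P3→P8, P8's earliest start moves from 20 to 0.
After: P1→P2→P3→P6 = 3+9+8+7 = 27 → 27 days.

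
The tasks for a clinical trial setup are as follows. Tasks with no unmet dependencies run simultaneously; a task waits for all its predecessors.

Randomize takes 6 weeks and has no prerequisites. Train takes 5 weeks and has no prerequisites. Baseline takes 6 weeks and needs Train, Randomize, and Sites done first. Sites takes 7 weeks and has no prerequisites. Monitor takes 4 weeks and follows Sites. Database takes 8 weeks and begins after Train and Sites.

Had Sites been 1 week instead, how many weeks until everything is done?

Critical path before the change: Sites→Database = 7+8 = 15 giving 15 weeks.
Sites is on the critical path; changing it to 1 makes that path 9 weeks.
New critical path: Train→Database = 5+8 = 13 ⇒ 13 weeks.

13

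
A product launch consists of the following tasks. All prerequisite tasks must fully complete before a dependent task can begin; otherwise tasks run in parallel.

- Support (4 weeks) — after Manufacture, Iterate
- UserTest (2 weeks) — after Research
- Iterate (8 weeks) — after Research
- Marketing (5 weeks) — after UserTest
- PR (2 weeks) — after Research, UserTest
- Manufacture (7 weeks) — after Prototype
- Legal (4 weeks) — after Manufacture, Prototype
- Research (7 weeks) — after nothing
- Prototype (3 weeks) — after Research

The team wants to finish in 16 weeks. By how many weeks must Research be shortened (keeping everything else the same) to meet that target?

Current finish: 21 weeks; target: 16.
Research is on every critical path, so each week cut from Research cuts the finish by one (this holds down to a finish of 15).
Need 21 − 16 = 5 weeks off Research → Research becomes 2 weeks, finish becomes 16.

5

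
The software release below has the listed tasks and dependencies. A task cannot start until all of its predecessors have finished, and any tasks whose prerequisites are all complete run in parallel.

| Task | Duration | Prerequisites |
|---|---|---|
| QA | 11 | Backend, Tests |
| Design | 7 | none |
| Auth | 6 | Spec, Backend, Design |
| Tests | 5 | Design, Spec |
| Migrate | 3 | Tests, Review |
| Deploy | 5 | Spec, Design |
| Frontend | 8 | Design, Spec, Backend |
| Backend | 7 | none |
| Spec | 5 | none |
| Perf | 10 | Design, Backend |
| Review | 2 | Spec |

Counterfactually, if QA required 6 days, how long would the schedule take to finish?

Actual critical path: Design→Tests→QA = 7+5+11 = 23 ⇒ 23 days.
QA lies on that path, so at 6 days the path becomes 18 days.
No other chain overtakes it, so the finish is 18 days.

18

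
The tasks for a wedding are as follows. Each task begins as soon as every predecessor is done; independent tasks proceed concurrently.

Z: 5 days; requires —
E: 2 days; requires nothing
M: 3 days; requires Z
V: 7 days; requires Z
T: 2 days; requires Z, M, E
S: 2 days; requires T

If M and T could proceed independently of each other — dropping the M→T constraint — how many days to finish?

With the dependency in place, Z→M→T→S = 5+3+2+2 = 12 sets the finish at 12 days.
Without M→T, T's earliest start moves from 8 to 5.
New critical path: Z→V = 5+7 = 12 ⇒ 12 days.

12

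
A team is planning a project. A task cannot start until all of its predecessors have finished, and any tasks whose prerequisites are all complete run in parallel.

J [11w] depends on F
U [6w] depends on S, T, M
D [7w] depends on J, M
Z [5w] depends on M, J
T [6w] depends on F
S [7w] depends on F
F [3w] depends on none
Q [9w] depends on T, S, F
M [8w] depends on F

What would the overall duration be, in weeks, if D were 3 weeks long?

Baseline: F→J→D = 3+11+7 = 21 → 21 weeks.
D lies on that path, so at 3 weeks the path becomes 17 weeks.
New critical path: F→S→Q = 3+7+9 = 19 ⇒ 19 weeks.

19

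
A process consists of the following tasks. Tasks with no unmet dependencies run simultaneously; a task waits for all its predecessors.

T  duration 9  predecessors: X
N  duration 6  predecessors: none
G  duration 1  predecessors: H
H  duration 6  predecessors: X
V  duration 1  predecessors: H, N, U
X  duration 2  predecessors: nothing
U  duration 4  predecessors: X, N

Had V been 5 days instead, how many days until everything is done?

Critical path before the change: N→U→V = 6+4+1 = 11 giving 11 days.
Since V is critical, the +4 change carries straight to that chain (now 15 days).
That remains the longest chain; total 15 days.

15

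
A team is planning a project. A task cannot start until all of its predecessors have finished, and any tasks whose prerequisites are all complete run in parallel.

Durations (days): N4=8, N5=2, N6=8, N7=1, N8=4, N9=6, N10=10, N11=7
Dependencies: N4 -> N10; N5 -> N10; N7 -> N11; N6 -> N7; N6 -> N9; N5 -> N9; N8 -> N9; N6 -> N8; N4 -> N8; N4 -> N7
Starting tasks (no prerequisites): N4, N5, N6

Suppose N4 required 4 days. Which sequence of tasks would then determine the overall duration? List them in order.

N6, N8, N9

As given, the longest chain is N4→N8→N9 = 8+4+6 = 18, so the finish is 18 days.
Since N4 is critical, the -4 change carries straight to that chain (now 14 days).
The binding chain switches to N6→N8→N9 = 8+4+6 = 18; finish 18 days.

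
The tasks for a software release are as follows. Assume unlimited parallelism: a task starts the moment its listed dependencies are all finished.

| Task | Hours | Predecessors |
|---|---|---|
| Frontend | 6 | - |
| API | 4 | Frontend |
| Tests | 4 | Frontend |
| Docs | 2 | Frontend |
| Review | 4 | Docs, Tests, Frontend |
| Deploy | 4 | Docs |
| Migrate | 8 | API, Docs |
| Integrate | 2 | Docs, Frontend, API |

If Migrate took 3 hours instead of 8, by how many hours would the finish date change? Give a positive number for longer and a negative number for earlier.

-4

Baseline: Frontend→API→Migrate = 6+4+8 = 18 → 18 hours.
Since Migrate is critical, the -5 change carries straight to that chain (now 13 hours).
The binding chain switches to Frontend→Tests→Review = 6+4+4 = 14; finish 14 hours.
Change in finish: 14 − 18 = -4 hours.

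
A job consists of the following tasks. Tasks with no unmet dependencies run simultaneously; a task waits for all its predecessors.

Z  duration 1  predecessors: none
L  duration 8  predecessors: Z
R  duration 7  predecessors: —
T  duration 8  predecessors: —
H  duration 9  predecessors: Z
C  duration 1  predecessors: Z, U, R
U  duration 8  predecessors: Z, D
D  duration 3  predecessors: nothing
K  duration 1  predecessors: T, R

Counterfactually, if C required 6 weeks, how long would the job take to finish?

Actual critical path: D→U→C = 3+8+1 = 12 ⇒ 12 weeks.
Since C is critical, the +5 change carries straight to that chain (now 17 weeks).
The critical path is still D→U→C; finish is now 17 weeks.

17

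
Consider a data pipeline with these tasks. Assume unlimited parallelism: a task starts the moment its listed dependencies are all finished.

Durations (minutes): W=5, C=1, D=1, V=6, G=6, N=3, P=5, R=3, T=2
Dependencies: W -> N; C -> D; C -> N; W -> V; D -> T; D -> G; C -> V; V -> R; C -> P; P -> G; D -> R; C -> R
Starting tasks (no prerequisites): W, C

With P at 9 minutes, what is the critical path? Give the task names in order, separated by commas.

The binding path is W→V→R = 5+6+3 = 14; finish at 14 minutes.
The longest path through P is only 12 minutes, so P has float 2.
Now C→P→G = 1+9+6 = 16 is longest, so the finish becomes 16 minutes.

C, P, G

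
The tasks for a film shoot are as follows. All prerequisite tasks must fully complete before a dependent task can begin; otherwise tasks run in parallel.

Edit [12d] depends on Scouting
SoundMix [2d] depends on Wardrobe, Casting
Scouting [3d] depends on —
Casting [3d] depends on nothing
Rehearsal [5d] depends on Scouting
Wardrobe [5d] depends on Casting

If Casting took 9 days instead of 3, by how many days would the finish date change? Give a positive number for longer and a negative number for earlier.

Actual critical path: Scouting→Edit = 3+12 = 15 ⇒ 15 days.
The longest path through Casting is only 10 days, so Casting has float 5.
Now Casting→Wardrobe→SoundMix = 9+5+2 = 16 is longest, so the finish becomes 16 days.
Change in finish: 16 − 15 = +1 days.

1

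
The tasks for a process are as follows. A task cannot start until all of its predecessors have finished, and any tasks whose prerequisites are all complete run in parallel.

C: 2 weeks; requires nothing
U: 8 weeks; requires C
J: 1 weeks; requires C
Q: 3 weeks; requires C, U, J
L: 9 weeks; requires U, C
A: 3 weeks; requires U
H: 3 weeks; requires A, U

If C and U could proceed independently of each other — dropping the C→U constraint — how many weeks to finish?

17

With the dependency in place, C→U→L = 2+8+9 = 19 sets the finish at 19 weeks.
Without C→U, U's earliest start moves from 2 to 0.
The longest chain is now U→L = 8+9 = 17, so the plan takes 17 weeks.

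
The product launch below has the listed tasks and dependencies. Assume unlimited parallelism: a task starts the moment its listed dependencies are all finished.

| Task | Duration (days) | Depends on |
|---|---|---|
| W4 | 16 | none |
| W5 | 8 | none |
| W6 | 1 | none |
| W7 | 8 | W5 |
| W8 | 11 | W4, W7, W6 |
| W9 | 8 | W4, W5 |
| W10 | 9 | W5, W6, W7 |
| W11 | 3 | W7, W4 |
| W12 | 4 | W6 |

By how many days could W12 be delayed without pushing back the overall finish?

W4→W8 = 16+11 = 27 sets the makespan at 27 days.
The longest chain containing W12 totals 5 days.
So W12 can slip 27 − 5 = 22 days.

22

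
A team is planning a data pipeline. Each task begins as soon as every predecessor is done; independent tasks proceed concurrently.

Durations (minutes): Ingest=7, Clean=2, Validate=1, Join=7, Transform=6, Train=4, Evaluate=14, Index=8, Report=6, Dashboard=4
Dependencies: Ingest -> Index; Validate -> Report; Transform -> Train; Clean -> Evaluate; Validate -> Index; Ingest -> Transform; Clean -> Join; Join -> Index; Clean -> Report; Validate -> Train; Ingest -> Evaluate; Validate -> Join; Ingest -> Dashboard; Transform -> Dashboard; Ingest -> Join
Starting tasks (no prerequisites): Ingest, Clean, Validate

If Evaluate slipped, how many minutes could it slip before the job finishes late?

1

Ingest→Join→Index = 7+7+8 = 22 sets the makespan at 22 minutes.
Longest path through Evaluate: 21 minutes (earliest finish 21, latest finish 22).
Slack of Evaluate = 8 − 7 = 1 minute.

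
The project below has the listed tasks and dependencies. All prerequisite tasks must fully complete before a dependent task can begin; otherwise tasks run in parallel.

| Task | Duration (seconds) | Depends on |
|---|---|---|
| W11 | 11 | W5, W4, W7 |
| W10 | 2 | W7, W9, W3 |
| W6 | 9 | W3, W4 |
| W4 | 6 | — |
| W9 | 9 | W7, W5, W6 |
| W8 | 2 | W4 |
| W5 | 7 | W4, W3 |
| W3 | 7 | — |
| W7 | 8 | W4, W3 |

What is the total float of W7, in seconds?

1

The longest chain is W3→W6→W9→W10 = 7+9+9+2 = 27; overall finish 27 seconds.
Longest path through W7: 26 seconds (earliest finish 15, latest finish 16).
Slack of W7 = 8 − 7 = 1 second.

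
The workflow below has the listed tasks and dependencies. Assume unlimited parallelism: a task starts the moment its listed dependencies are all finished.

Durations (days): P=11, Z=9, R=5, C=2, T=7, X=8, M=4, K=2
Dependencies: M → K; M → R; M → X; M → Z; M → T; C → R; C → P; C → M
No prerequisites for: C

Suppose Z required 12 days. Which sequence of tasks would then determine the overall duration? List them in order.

Baseline: C→M→Z = 2+4+9 = 15 → 15 days.
Z lies on that path, so at 12 days the path becomes 18 days.
No other chain overtakes it, so the finish is 18 days.

C, M, Z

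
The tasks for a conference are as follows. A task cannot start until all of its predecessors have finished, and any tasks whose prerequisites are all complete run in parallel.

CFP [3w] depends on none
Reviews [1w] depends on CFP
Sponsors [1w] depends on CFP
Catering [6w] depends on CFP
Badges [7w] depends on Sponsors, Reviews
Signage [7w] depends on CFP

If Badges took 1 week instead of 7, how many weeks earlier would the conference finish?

The binding path is CFP→Reviews→Badges = 3+1+7 = 11; finish at 11 weeks.
Badges lies on that path, so at 1 week the path becomes 5 weeks.
New critical path: CFP→Signage = 3+7 = 10 ⇒ 10 weeks.
Change in finish: 10 − 11 = -1 weeks.

1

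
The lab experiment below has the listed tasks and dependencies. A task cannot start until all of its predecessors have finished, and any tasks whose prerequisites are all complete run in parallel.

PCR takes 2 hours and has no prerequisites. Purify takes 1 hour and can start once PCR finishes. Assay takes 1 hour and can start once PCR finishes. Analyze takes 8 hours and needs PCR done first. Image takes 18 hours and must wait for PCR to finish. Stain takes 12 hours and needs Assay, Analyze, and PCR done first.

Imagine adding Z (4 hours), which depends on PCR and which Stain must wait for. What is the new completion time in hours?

22

Originally the job takes 22 hours.
With Z inserted, Stain now waits for max(Assay, Analyze, PCR, Z).
New critical path: PCR→Analyze→Stain = 2+8+12 = 22 ⇒ 22 hours.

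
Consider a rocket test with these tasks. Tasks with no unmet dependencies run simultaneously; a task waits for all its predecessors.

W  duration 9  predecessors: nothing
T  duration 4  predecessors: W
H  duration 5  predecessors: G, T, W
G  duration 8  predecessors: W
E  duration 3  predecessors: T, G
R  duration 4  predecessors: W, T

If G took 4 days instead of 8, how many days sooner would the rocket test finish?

4

The binding path is W→G→H = 9+8+5 = 22; finish at 22 days.
G lies on that path, so at 4 days the path becomes 18 days.
The binding chain switches to W→T→H = 9+4+5 = 18; finish 18 days.
Change in finish: 18 − 22 = -4 days.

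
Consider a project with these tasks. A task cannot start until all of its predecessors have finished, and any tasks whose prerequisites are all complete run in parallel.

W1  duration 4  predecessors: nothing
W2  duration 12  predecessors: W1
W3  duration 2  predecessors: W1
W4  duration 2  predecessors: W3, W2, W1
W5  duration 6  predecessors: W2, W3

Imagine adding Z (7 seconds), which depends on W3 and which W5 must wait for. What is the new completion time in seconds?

22

Originally the schedule takes 22 seconds.
With Z inserted, W5 now waits for max(W2, W3, Z).
New critical path: W1→W2→W5 = 4+12+6 = 22 ⇒ 22 seconds.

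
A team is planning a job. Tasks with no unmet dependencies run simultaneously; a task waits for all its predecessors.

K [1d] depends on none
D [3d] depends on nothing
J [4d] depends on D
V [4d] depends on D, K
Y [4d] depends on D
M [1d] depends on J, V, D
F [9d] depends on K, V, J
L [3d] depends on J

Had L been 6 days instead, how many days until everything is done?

16

The binding path is D→J→F = 3+4+9 = 16; finish at 16 days.
The longest path through L is only 10 days, so L has float 6.
That remains the longest chain; total 16 days.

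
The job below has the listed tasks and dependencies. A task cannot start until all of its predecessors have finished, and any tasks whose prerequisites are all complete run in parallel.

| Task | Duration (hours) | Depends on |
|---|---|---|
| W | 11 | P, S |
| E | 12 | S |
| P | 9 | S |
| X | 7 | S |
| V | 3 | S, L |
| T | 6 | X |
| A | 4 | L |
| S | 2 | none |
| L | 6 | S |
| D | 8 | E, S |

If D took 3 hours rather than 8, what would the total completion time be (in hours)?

22

Critical path before the change: S→E→D = 2+12+8 = 22 giving 22 hours.
D is on the critical path; changing it to 3 makes that path 17 hours.
Now S→P→W = 2+9+11 = 22 is longest, so the finish becomes 22 hours.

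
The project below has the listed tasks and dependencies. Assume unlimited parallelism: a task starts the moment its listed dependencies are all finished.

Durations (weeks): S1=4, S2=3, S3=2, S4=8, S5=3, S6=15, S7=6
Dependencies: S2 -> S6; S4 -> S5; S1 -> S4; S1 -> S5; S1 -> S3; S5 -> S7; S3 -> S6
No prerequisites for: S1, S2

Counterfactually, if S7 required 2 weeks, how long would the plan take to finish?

21

As given, the longest chain is S1→S4→S5→S7 = 4+8+3+6 = 21, so the finish is 21 weeks.
S7 is on the critical path; changing it to 2 makes that path 17 weeks.
Now S1→S3→S6 = 4+2+15 = 21 is longest, so the finish becomes 21 weeks.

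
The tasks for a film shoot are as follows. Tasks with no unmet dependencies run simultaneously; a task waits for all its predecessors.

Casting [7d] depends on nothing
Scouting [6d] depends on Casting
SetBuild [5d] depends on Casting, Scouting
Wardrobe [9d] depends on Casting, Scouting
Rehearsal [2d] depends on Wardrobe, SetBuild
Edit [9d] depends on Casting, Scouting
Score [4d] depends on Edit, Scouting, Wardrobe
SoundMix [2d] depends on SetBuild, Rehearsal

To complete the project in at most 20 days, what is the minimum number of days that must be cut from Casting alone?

Current finish: 26 days; target: 20.
Casting is on every critical path, so each day cut from Casting cuts the finish by one (this holds down to a finish of 20).
Need 26 − 20 = 6 days off Casting → Casting becomes 1 day, finish becomes 20.

6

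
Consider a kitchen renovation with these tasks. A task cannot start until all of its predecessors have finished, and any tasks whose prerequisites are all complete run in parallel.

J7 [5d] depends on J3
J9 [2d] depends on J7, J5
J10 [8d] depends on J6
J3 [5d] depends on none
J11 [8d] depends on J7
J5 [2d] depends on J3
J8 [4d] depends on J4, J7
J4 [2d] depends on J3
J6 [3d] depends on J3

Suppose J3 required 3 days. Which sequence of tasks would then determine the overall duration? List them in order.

Baseline: J3→J7→J11 = 5+5+8 = 18 → 18 days.
Since J3 is critical, the -2 change carries straight to that chain (now 16 days).
That remains the longest chain; total 16 days.

J3, J7, J11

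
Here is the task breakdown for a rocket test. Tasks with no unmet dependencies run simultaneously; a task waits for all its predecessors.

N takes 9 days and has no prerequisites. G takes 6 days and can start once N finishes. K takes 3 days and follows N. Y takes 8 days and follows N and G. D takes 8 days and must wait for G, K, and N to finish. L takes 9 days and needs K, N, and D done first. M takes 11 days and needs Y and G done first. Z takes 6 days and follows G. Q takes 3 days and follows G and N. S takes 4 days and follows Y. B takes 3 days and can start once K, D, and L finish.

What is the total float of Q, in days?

17

The longest chain is N→G→D→L→B = 9+6+8+9+3 = 35; overall finish 35 days.
Longest path through Q: 18 days (earliest finish 18, latest finish 35).
So Q can slip 35 − 18 = 17 days.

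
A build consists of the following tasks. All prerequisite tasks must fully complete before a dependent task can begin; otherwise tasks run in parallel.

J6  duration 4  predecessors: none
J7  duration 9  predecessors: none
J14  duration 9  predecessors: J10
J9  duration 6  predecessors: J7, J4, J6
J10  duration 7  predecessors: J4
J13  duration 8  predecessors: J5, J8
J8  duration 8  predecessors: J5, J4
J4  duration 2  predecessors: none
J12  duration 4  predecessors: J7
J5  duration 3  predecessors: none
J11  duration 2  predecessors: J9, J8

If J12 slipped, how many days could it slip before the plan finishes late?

6

The longest chain is J5→J8→J13 = 3+8+8 = 19; overall finish 19 days.
The longest chain containing J12 totals 13 days.
Slack of J12 = 15 − 9 = 6 days.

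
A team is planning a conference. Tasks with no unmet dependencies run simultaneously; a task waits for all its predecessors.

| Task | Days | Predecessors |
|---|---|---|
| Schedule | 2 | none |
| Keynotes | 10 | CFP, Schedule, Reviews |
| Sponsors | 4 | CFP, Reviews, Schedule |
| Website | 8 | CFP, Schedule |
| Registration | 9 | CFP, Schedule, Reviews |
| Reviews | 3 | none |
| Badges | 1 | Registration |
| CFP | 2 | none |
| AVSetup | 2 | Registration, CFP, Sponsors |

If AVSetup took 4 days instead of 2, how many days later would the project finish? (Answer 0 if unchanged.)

2

As given, the longest chain is Reviews→Registration→AVSetup = 3+9+2 = 14, so the finish is 14 days.
AVSetup lies on that path, so at 4 days the path becomes 16 days.
That remains the longest chain; total 16 days.
Change in finish: 16 − 14 = +2 days.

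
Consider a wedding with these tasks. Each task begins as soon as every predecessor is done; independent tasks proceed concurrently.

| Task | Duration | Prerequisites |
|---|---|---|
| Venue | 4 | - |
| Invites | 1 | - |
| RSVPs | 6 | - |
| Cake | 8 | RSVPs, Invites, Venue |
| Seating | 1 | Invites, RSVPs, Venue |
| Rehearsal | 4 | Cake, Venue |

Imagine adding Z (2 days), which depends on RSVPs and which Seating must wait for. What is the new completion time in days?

18

Originally the plan takes 18 days.
With Z inserted, Seating now waits for max(Invites, RSVPs, Venue, Z).
New critical path: RSVPs→Cake→Rehearsal = 6+8+4 = 18 ⇒ 18 days.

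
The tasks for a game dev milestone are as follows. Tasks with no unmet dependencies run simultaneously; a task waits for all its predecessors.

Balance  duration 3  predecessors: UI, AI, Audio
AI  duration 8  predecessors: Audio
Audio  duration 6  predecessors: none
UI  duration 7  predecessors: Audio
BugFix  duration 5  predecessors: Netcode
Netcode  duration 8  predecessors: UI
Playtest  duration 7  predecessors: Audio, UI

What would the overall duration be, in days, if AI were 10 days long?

26

The binding path is Audio→UI→Netcode→BugFix = 6+7+8+5 = 26; finish at 26 days.
AI is off the critical path — its longest chain is 17 days, giving 9 of slack.
The critical path is still Audio→UI→Netcode→BugFix; finish is now 26 days.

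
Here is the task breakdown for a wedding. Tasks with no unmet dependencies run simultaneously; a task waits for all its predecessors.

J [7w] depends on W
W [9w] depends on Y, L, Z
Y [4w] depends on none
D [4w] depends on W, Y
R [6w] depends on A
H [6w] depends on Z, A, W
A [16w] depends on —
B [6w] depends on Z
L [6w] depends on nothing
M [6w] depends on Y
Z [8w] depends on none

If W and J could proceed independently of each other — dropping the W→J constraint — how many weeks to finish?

With the dependency in place, Z→W→J = 8+9+7 = 24 sets the finish at 24 weeks.
Without W→J, J's earliest start moves from 17 to 0.
After: Z→W→H = 8+9+6 = 23 → 23 weeks.

23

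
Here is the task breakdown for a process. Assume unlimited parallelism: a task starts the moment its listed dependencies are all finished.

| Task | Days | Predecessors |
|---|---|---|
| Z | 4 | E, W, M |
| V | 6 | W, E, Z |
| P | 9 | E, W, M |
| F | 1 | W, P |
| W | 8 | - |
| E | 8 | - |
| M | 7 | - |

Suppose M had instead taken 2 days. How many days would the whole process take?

18

Critical path before the change: W→P→F = 8+9+1 = 18 giving 18 days.
The longest path through M is only 17 days, so M has float 1.
No other chain overtakes it, so the finish is 18 days.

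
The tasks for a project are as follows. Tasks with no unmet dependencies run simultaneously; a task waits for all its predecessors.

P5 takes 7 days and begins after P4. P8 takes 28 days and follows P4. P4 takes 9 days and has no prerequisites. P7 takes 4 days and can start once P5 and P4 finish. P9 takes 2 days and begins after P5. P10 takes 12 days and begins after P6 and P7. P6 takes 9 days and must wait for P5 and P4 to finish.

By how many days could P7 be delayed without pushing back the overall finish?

The longest chain is P4→P5→P6→P10 = 9+7+9+12 = 37; overall finish 37 days.
Longest path through P7: 32 days (earliest finish 20, latest finish 25).
Float = 37 − 32 = 5.

5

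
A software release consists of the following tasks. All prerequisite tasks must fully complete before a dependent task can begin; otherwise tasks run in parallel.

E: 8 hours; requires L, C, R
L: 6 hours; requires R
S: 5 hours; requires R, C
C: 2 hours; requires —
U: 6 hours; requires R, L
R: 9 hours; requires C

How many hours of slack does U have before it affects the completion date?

2

The longest chain is C→R→L→E = 2+9+6+8 = 25; overall finish 25 hours.
Longest path through U: 23 hours (earliest finish 23, latest finish 25).
Float = 25 − 23 = 2.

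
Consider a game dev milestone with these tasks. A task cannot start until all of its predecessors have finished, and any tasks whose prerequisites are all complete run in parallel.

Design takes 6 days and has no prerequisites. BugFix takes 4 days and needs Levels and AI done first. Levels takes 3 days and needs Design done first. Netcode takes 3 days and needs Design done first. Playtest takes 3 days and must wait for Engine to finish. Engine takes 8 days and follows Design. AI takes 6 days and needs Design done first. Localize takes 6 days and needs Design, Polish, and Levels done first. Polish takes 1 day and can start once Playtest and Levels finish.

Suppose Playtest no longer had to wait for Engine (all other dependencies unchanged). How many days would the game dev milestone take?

With the dependency in place, Design→Engine→Playtest→Polish→Localize = 6+8+3+1+6 = 24 sets the finish at 24 days.
Without Engine→Playtest, Playtest's earliest start moves from 14 to 0.
New critical path: Design→Levels→Polish→Localize = 6+3+1+6 = 16 ⇒ 16 days.

16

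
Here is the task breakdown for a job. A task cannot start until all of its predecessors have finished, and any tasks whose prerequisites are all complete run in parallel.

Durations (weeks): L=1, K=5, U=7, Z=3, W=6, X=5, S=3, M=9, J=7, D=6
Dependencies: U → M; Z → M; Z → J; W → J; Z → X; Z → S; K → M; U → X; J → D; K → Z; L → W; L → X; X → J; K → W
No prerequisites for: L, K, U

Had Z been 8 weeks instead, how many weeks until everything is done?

As given, the longest chain is K→Z→X→J→D = 5+3+5+7+6 = 26, so the finish is 26 weeks.
Z is on the critical path; changing it to 8 makes that path 31 weeks.
The critical path is still K→Z→X→J→D; finish is now 31 weeks.

31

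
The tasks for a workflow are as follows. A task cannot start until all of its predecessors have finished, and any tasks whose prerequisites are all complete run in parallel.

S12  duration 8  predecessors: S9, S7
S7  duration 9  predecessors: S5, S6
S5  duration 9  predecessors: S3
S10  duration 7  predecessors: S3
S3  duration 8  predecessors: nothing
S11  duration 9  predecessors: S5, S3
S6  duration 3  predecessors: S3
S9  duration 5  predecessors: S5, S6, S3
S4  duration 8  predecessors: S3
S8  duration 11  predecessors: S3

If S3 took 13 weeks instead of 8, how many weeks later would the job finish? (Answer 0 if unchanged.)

5

As given, the longest chain is S3→S5→S7→S12 = 8+9+9+8 = 34, so the finish is 34 weeks.
Since S3 is critical, the +5 change carries straight to that chain (now 39 weeks).
That remains the longest chain; total 39 weeks.
Change in finish: 39 − 34 = +5 weeks.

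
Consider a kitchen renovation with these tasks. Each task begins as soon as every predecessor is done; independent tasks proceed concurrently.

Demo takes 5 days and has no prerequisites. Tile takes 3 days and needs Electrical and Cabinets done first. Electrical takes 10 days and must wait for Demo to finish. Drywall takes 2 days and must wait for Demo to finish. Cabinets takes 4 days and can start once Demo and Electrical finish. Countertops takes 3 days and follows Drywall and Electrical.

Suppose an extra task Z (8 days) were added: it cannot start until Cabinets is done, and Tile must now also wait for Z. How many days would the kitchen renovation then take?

30

Originally the kitchen renovation takes 22 days.
With Z inserted, Tile now waits for max(Electrical, Cabinets, Z).
New critical path: Demo→Electrical→Cabinets→Z→Tile = 5+10+4+8+3 = 30 ⇒ 30 days.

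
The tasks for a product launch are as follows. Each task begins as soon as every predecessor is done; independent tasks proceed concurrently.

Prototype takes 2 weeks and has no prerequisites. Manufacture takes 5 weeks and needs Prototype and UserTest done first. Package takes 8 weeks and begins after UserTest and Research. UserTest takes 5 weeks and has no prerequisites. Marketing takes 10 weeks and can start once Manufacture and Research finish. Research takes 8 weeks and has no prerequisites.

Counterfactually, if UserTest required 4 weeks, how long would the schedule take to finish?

19

Baseline: UserTest→Manufacture→Marketing = 5+5+10 = 20 → 20 weeks.
UserTest lies on that path, so at 4 weeks the path becomes 19 weeks.
That remains the longest chain; total 19 weeks.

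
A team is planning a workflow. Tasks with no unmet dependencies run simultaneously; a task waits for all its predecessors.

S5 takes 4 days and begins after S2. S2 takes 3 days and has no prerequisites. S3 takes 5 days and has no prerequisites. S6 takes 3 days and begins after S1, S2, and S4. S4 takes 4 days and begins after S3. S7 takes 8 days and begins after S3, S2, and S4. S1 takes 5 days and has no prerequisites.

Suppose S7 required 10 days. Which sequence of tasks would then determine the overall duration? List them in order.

Actual critical path: S3→S4→S7 = 5+4+8 = 17 ⇒ 17 days.
S7 is on the critical path; changing it to 10 makes that path 19 days.
The critical path is still S3→S4→S7; finish is now 19 days.

S3, S4, S7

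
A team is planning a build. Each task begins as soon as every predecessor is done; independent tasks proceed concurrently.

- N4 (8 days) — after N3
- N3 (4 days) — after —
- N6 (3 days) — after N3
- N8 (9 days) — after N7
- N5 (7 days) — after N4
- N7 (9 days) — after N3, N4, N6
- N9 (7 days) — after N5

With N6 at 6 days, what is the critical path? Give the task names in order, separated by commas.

Actual critical path: N3→N4→N7→N8 = 4+8+9+9 = 30 ⇒ 30 days.
N6 is off the critical path — its longest chain is 25 days, giving 5 of slack.
The critical path is still N3→N4→N7→N8; finish is now 30 days.

N3, N4, N7, N8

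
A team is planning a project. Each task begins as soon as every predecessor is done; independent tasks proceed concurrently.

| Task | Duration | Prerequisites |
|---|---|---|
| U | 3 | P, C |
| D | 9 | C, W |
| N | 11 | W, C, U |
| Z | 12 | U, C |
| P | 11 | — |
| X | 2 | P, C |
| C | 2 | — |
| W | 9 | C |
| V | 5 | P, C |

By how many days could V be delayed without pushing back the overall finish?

The longest chain is P→U→Z = 11+3+12 = 26; overall finish 26 days.
Longest path through V: 16 days (earliest finish 16, latest finish 26).
Slack of V = 21 − 11 = 10 days.

10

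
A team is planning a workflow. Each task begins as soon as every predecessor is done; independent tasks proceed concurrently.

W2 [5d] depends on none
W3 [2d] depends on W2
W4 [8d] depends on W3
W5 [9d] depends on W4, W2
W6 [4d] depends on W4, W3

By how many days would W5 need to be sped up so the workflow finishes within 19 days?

5

Current finish: 24 days; target: 19.
W5 is on every critical path, so each day cut from W5 cuts the finish by one (this holds down to a finish of 19).
Need 24 − 19 = 5 days off W5 → W5 becomes 4 days, finish becomes 19.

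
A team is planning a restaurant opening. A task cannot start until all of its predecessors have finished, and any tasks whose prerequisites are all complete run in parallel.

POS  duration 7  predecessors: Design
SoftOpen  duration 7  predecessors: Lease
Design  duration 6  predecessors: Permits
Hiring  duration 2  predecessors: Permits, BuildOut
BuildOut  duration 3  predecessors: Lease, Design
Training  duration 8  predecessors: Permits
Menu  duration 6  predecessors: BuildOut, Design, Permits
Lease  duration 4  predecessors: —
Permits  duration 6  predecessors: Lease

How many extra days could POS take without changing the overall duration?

The longest chain is Lease→Permits→Design→BuildOut→Menu = 4+6+6+3+6 = 25; overall finish 25 days.
Longest path through POS: 23 days (earliest finish 23, latest finish 25).
Slack of POS = 18 − 16 = 2 days.

2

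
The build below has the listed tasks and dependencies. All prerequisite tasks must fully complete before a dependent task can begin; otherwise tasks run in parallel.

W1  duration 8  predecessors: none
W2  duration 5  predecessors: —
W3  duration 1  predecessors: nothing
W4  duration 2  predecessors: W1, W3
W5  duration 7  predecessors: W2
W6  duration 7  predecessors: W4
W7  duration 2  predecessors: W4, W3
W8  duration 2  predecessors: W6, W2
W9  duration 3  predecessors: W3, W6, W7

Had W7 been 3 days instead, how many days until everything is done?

The binding path is W1→W4→W6→W9 = 8+2+7+3 = 20; finish at 20 days.
W7 is off the critical path — its longest chain is 15 days, giving 5 of slack.
No other chain overtakes it, so the finish is 20 days.

20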